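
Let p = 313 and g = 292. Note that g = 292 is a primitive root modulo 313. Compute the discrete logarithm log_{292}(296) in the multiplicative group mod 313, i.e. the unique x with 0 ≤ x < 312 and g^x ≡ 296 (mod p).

Baby-step giant-step with m = ceil(sqrt(312)) = 18.
Baby table (292^j mod 313 for j=0..17):
  0:1  1:292  2:128  3:129  4:108  5:236  6:52  7:160
  8:83  9:135  10:295  11:65  12:200  13:182  14:247  15:134
  16:3  17:250
Giant step factor: 292^(-18) ≡ 97 (mod 313).
Scan 296·97^i mod 313 for i = 0, 1, …:
  i=0: 296   i=1: 229   i=2: 303   i=3: 282
  i=4: 123   i=5: 37   i=6: 146   i=7: 77
  i=8: 270   i=9: 211     …   i=14: 222
  i=15: 250
Match at i=15, j=17: x = 15·18 + 17 = 287.

287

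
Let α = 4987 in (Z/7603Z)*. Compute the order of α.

The order of 4987 must divide p − 1 = 7602 = 2 · 3 · 7 · 181.
Divisors: 1, 2, 3, 6, 7, 14, 21, 42, 181, 362, 543, 1086, 1267, 2534, 3801, 7602.
Check each in increasing order: 4987^1 ≡ 4987;  4987^2 ≡ 756;  4987^3 ≡ 6687;  4987^6 ≡ 2726;  4987^7 ≡ 398;  4987^14 ≡ 6344;  4987^21 ≡ 716;  4987^42 ≡ 3255;  4987^181 ≡ 6757;  4987^362 ≡ 1034;  4987^543 ≡ 7184;  4987^1086 ≡ 692;  4987^1267 ≡ 7602;  4987^2534 ≡ 1.
Smallest exponent giving 1 is 2534.

2534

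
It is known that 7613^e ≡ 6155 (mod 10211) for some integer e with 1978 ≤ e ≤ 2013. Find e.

1994

Compute 7613^1978 mod 10211 = 10043, then multiply by 7613 repeatedly:
  7613^1978=10043  7613^1979=7602  7613^1980=8289  7613^1981=177  7613^1982=9860
  7613^1983=3119  7613^1984=4372  7613^1985=6387  7613^1986=9660  7613^1987=1958
  7613^1988=8405  7613^1989=5139  7613^1990=4866  7613^1991=9561  7613^1992=3885
  7613^1993=5449  7613^1994=6155
Found 6155 at exponent 1994.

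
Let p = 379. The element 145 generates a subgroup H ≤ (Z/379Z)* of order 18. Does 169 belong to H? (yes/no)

no

169 ∈ ⟨145⟩ iff 169^18 ≡ 1 (mod 379), since |⟨145⟩| = 18.
169^18 mod 379 = 311.
Since 311 ≠ 1, 169 does not lie in the subgroup.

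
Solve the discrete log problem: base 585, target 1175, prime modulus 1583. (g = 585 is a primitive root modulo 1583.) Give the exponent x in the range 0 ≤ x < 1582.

211

Baby-step giant-step with m = ceil(sqrt(1582)) = 40.
Baby table (585^j mod 1583 for j=0..39):
  0:1  1:585  2:297  3:1198  4:1144  5:1214  6:1006  7:1217
  8:1178  9:525  10:23  11:791  12:499  13:643  14:984  15:1011
  16:976  17:1080  18:183  19:994  20:529  21:780  22:396  23:542
  24:470  25:1091  26:286  27:1095  28:1043  29:700  30:1086  31:527
  32:1193  33:1385  34:1312  35:1348  36:246  37:1440  38:244  39:270
Giant step factor: 585^(-40) ≡ 891 (mod 1583).
Scan 1175·891^i mod 1583 for i = 0, 1, …:
  i=0: 1175   i=1: 562   i=2: 514   i=3: 487
  i=4: 175   i=5: 791
Match at i=5, j=11: x = 5·40 + 11 = 211.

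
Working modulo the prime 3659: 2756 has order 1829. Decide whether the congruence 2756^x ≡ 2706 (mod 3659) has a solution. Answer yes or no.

no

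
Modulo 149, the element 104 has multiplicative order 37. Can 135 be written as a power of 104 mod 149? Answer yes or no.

no

135 ∈ ⟨104⟩ iff 135^37 ≡ 1 (mod 149), since |⟨104⟩| = 37.
135^37 mod 149 = 105.
Since 105 ≠ 1, 135 does not lie in the subgroup.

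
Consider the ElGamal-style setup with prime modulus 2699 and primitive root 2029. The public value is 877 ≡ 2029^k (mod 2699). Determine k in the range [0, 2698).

Baby-step giant-step with m = ceil(sqrt(2698)) = 52.
Baby table (2029^j mod 2699 for j=0..51):
  0:1  1:2029  2:866  3:65  4:2333  5:2310  6:1526  7:501
  8:1705  9:2026  10:177  11:166  12:2138  13:709  14:2693  15:1321
  16:202  17:2309  18:2196  19:2334  20:1640  21:2392  22:566  23:1339
  24:1637  25:1703  26:667  27:1144  28:36  29:171  30:1487  31:2340
  32:319  33:2190  34:956  35:1842  36:2002  37:63  38:974  39:578
  40:1396  41:1233  42:2483  43:1673  44:1874  45:2154  46:785  47:355
  48:2361  49:2443  50:1483  51:2321
Giant step factor: 2029^(-52) ≡ 587 (mod 2699).
Scan 877·587^i mod 2699 for i = 0, 1, …:
  i=0: 877   i=1: 1989   i=2: 1575   i=3: 1467
  i=4: 148   i=5: 508   i=6: 1306   i=7: 106
  i=8: 145   i=9: 1446   i=10: 1316   i=11: 578
Match at i=11, j=39: k = 11·52 + 39 = 611.

611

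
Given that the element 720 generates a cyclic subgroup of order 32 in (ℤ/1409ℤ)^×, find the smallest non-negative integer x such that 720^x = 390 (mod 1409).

14

Successive powers of 720 modulo 1409:
  720^0=1  720^1=720  720^2=1297  720^3=1082  720^4=1272  720^5=1399
  720^6=1254  720^7=1120  720^8=452  720^9=1370  720^10=100  720^11=141
  720^12=72  720^13=1116  720^14=390
So 720^14 ≡ 390 (mod 1409), giving x = 14.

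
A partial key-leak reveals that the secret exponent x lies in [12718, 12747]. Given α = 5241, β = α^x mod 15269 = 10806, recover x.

Compute 5241^12718 mod 15269 = 11744, then multiply by 5241 repeatedly:
  5241^12718=11744  5241^12719=965  5241^12720=3526  5241^12721=4276  5241^12722=10893
  5241^12723=14691  5241^12724=9233  5241^12725=2692  5241^12726=216  5241^12727=2150
  5241^12728=14897  5241^12729=4780  5241^12730=10820  5241^12731=13823  5241^12732=10207
  5241^12733=7580  5241^12734=12111  5241^12735=518  5241^12736=12225  5241^12737=2501
  5241^12738=6939  5241^12739=11810  5241^12740=10953  5241^12741=8502  5241^12742=4040
  5241^12743=10806
Found 10806 at exponent 12743.

12743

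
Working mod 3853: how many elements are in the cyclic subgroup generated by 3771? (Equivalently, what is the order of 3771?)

3852

The order of 3771 must divide p − 1 = 3852 = 2^2 · 3^2 · 107.
Divisors: 1, 2, 3, 4, 6, 9, 12, 18, 36, 107, 214, 321, 428, 642, 963, 1284, 1926, 3852.
Check each in increasing order: 3771^1 ≡ 3771;  3771^2 ≡ 2871;  3771^3 ≡ 3464;  3771^4 ≡ 1074;  3771^6 ≡ 1054;  3771^9 ≡ 2265;  3771^12 ≡ 1252;  3771^18 ≡ 1882;  3771^36 ≡ 1017;  3771^107 ≡ 1797;  3771^214 ≡ 395;  3771^321 ≡ 863;  3771^428 ≡ 1905;  3771^642 ≡ 1140;  3771^963 ≡ 1305;  3771^1284 ≡ 1139;  3771^1926 ≡ 3852;  3771^3852 ≡ 1.
Smallest exponent giving 1 is 3852.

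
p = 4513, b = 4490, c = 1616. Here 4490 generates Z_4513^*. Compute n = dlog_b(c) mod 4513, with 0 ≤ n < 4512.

Baby-step giant-step with m = ceil(sqrt(4512)) = 68.
Baby table (4490^j mod 4513 for j=0..67):
  0:1  1:4490  2:529  3:1372  4:35  5:3708  6:463  7:2890
  8:1225  9:3416  10:2666  11:1864  12:2258  13:2222  14:3050  15:2058
  16:2309  17:1049  18:2951  19:4335  20:4094  21:611  22:3999  23:2796
  24:3387  25:3333  26:62  27:3087  28:1207  29:3830  30:2170  31:4246
  32:1628  33:3173  34:3742  35:4194  36:2824  37:2743  38:93  39:2374
  40:4067  41:1232  42:3255  43:1856  44:2442  45:2503  46:1100  47:1778
  48:4236  49:1858  50:2396  51:3561  52:3844  53:1848  54:2626  55:2784
  56:3663  57:1498  58:1650  59:2667  60:1841  61:2787  62:3594  63:3085
  64:1253  65:2772  66:3939  67:4176
Giant step factor: 4490^(-68) ≡ 715 (mod 4513).
Scan 1616·715^i mod 4513 for i = 0, 1, …:
  i=0: 1616   i=1: 112   i=2: 3359   i=3: 769
  i=4: 3762   i=5: 82   i=6: 4474   i=7: 3706
  i=8: 659   i=9: 1833     …   i=31: 1924
  i=32: 3708
Match at i=32, j=5: n = 32·68 + 5 = 2181.

2181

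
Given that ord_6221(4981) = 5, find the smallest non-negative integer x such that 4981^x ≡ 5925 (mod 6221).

4

Successive powers of 4981 modulo 6221:
  4981^0=1  4981^1=4981  4981^2=1013  4981^3=522  4981^4=5925
So 4981^4 ≡ 5925 (mod 6221), giving x = 4.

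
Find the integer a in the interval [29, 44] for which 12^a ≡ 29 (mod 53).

38

Compute 12^29 mod 53 = 21, then multiply by 12 repeatedly:
  12^29=21  12^30=40  12^31=3  12^32=36  12^33=8
  12^34=43  12^35=39  12^36=44  12^37=51  12^38=29
Found 29 at exponent 38.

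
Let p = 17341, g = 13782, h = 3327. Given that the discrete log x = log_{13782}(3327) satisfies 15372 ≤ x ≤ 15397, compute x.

15383

Compute 13782^15372 mod 17341 = 8421, then multiply by 13782 repeatedly:
  13782^15372=8421  13782^15373=12250  13782^15374=14865  13782^15375=2856  13782^15376=14663
  13782^15377=10793  13782^15378=15369  13782^15379=12584  13782^15380=5347  13782^15381=10445
  13782^15382=5349  13782^15383=3327
Found 3327 at exponent 15383.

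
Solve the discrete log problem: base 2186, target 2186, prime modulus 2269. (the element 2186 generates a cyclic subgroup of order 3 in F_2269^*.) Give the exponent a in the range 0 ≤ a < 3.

Successive powers of 2186 modulo 2269:
  2186^0=1  2186^1=2186
So 2186^1 ≡ 2186 (mod 2269), giving a = 1.

1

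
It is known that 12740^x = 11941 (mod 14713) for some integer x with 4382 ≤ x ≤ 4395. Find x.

Compute 12740^4382 mod 14713 = 11941, then multiply by 12740 repeatedly:
  12740^4382=11941
Found 11941 at exponent 4382.

4382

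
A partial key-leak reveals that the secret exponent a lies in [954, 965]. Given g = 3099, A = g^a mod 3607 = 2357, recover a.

Compute 3099^954 mod 3607 = 2516, then multiply by 3099 repeatedly:
  3099^954=2516  3099^955=2357
Found 2357 at exponent 955.

955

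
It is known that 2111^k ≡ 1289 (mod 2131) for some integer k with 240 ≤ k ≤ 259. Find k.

252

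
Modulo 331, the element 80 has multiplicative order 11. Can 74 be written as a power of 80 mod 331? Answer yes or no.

⟨80⟩ has order 11; its elements mod 331 are {1, 74, 80, 85, 111, 120, 167, 180, 270, 274, 293}.
74 is in this set.

yes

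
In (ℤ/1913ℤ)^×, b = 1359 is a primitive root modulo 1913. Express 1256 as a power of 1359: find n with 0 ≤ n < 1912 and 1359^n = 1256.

325

Baby-step giant-step with m = ceil(sqrt(1912)) = 44.
Baby table (1359^j mod 1913 for j=0..43):
  0:1  1:1359  2:836  3:1715  4:651  5:903  6:944  7:1186
  8:1028  9:562  10:471  11:1147  12:1591  13:479  14:541  15:627
  16:808  17:10  18:199  19:708  20:1846  21:771  22:1378  23:1788
  24:382  25:715  26:1794  27:884  28:1905  29:606  30:964  31:1584
  32:531  33:428  34:100  35:77  36:1341  37:1243  38:58  39:389
  40:663  41:1907  42:1411  43:723
Giant step factor: 1359^(-44) ≡ 533 (mod 1913).
Scan 1256·533^i mod 1913 for i = 0, 1, …:
  i=0: 1256   i=1: 1811   i=2: 1111   i=3: 1046
  i=4: 835   i=5: 1239   i=6: 402   i=7: 10
Match at i=7, j=17: n = 7·44 + 17 = 325.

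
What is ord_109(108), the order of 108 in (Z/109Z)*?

2

The order of 108 must divide p − 1 = 108 = 2^2 · 3^3.
Divisors: 1, 2, 3, 4, 6, 9, 12, 18, 27, 36, 54, 108.
Check each in increasing order: 108^1 ≡ 108;  108^2 ≡ 1.
Smallest exponent giving 1 is 2.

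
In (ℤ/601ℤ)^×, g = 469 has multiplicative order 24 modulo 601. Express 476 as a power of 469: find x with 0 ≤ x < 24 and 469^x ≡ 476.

6

Successive powers of 469 modulo 601:
  469^0=1  469^1=469  469^2=596  469^3=59  469^4=25  469^5=306
  469^6=476
So 469^6 ≡ 476 (mod 601), giving x = 6.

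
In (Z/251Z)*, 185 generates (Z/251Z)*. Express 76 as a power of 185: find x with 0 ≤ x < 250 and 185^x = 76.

59

Baby-step giant-step with m = ceil(sqrt(250)) = 16.
Baby table (185^j mod 251 for j=0..15):
  0:1  1:185  2:89  3:150  4:140  5:47  6:161  7:167
  8:22  9:54  10:201  11:37  12:68  13:30  14:28  15:160
Giant step factor: 185^(-16) ≡ 237 (mod 251).
Scan 76·237^i mod 251 for i = 0, 1, …:
  i=0: 76   i=1: 191   i=2: 87   i=3: 37
Match at i=3, j=11: x = 3·16 + 11 = 59.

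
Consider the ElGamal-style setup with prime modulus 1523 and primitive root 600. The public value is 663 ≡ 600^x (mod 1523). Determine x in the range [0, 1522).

Baby-step giant-step with m = ceil(sqrt(1522)) = 40.
Baby table (600^j mod 1523 for j=0..39):
  0:1  1:600  2:572  3:525  4:1262  5:269  6:1485  7:45
  8:1109  9:1372  10:780  11:439  12:1444  13:1336  14:502  15:1169
  16:820  17:71  18:1479  19:1014  20:723  21:1268  22:823  23:348
  24:149  25:1066  26:1463  27:552  28:709  29:483  30:430  31:613
  32:757  33:346  34:472  35:1445  36:413  37:1074  38:171  39:559
Giant step factor: 600^(-40) ≡ 327 (mod 1523).
Scan 663·327^i mod 1523 for i = 0, 1, …:
  i=0: 663   i=1: 535   i=2: 1323   i=3: 89
  i=4: 166   i=5: 977   i=6: 1172   i=7: 971
  i=8: 733   i=9: 580     …   i=25: 426
  i=26: 709
Match at i=26, j=28: x = 26·40 + 28 = 1068.

1068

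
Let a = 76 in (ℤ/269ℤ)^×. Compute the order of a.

268

The order of 76 must divide p − 1 = 268 = 2^2 · 67.
Divisors: 1, 2, 4, 67, 134, 268.
Check each in increasing order: 76^1 ≡ 76;  76^2 ≡ 127;  76^4 ≡ 258;  76^67 ≡ 187;  76^134 ≡ 268;  76^268 ≡ 1.
Smallest exponent giving 1 is 268.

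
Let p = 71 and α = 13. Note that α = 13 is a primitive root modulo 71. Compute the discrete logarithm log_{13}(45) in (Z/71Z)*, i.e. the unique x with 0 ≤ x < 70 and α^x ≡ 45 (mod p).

20

Successive powers of 13 modulo 71:
  13^0=1  13^1=13  13^2=27  13^3=67  13^4=19  13^5=34
  13^6=16  13^7=66  13^8=6  13^9=7  13^10=20  13^11=47
  13^12=43  13^13=62  13^14=25  13^15=41  13^16=36  13^17=42
  13^18=49  13^19=69  13^20=45
So 13^20 ≡ 45 (mod 71), giving x = 20.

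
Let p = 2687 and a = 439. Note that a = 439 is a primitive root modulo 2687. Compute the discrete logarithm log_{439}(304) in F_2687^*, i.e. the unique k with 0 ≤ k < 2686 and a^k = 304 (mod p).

2562

Baby-step giant-step with m = ceil(sqrt(2686)) = 52.
Baby table (439^j mod 2687 for j=0..51):
  0:1  1:439  2:1944  3:1637  4:1214  5:920  6:830  7:1625
  8:1320  9:1775  10:2682  11:492  12:1028  13:2563  14:1991  15:774
  16:1224  17:2623  18:1461  19:1873  20:25  21:227  22:234  23:620
  24:793  25:1504  26:1941  27:320  28:756  29:1383  30:2562  31:1552
  32:1517  33:2274  34:1409  35:541  36:1043  37:1087  38:1594  39:1146
  40:625  41:301  42:476  43:2065  44:1016  45:2669  46:159  47:2626
  48:91  49:2331  50:2249  51:1182
Giant step factor: 439^(-52) ≡ 884 (mod 2687).
Scan 304·884^i mod 2687 for i = 0, 1, …:
  i=0: 304   i=1: 36   i=2: 2267   i=3: 2213
  i=4: 156   i=5: 867   i=6: 633   i=7: 676
  i=8: 1070   i=9: 56     …   i=48: 1288
  i=49: 1991
Match at i=49, j=14: k = 49·52 + 14 = 2562.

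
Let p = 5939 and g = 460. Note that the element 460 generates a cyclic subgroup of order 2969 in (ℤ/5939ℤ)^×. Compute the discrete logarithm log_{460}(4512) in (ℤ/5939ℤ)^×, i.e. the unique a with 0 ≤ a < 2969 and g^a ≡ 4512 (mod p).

Baby-step giant-step with m = ceil(sqrt(2969)) = 55.
Baby table (460^j mod 5939 for j=0..54):
  0:1  1:460  2:3735  3:1729  4:5453  5:2122  6:2124  7:3044
  8:4575  9:2094  10:1122  11:5366  12:3675  13:3824  14:1096  15:5284
  16:1589  17:443  18:1854  19:3563  20:5755  21:4445  22:1684  23:2570
  24:339  25:1526  26:1158  27:4109  28:1538  29:739  30:1417  31:4469
  32:846  33:3125  34:262  35:1740  36:4574  37:1634  38:3326  39:3637
  40:4161  41:1702  42:4911  43:2240  44:2953  45:4288  46:732  47:4136
  48:2080  49:621  50:588  51:3225  52:4689  53:1083  54:5243
Giant step factor: 460^(-55) ≡ 1773 (mod 5939).
Scan 4512·1773^i mod 5939 for i = 0, 1, …:
  i=0: 4512   i=1: 5882   i=2: 5841   i=3: 4416
  i=4: 1966   i=5: 5464   i=6: 1163   i=7: 1166
  i=8: 546   i=9: 1
Match at i=9, j=0: a = 9·55 + 0 = 495.

495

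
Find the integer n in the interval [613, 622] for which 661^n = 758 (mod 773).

622

Compute 661^613 mod 773 = 120, then multiply by 661 repeatedly:
  661^613=120  661^614=474  661^615=249  661^616=713  661^617=536
  661^618=262  661^619=30  661^620=505  661^621=642  661^622=758
Found 758 at exponent 622.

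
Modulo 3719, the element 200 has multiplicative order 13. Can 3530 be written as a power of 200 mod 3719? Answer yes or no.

⟨200⟩ has order 13; its elements mod 3719 are {1, 200, 359, 431, 663, 727, 941, 1139, 2250, 2435, 2810, 3109, 3530}.
3530 is in this set.

yes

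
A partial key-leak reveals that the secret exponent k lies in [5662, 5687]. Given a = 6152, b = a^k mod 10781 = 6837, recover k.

5670

Compute 6152^5662 mod 10781 = 10632, then multiply by 6152 repeatedly:
  6152^5662=10632  6152^5663=10518  6152^5664=9955  6152^5665=7080  6152^5666=920
  6152^5667=10596  6152^5668=4666  6152^5669=6210  6152^5670=6837
Found 6837 at exponent 5670.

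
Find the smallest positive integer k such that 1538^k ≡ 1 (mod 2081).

520

The order of 1538 must divide p − 1 = 2080 = 2^5 · 5 · 13.
Divisors: 1, 2, 4, 5, 8, 10, 13, 16, 20, 26, 32, 40, 52, 65, 80, 104, 130, 160, 208, 260, 416, 520, 1040, 2080.
Check each in increasing order: 1538^1 ≡ 1538;  1538^2 ≡ 1428;  1538^4 ≡ 1885;  1538^5 ≡ 297;  1538^8 ≡ 958;  1538^10 ≡ 807;  1538^13 ≡ 1510;  1538^16 ≡ 43;  1538^20 ≡ 1977;  1538^26 ≡ 1405;  1538^32 ≡ 1849;  1538^40 ≡ 411;  1538^52 ≡ 1237;  1538^65 ≡ 1213;  1538^80 ≡ 360;  1538^104 ≡ 634;  1538^130 ≡ 102;  1538^160 ≡ 578;  1538^208 ≡ 323;  1538^260 ≡ 2080;  1538^416 ≡ 279;  1538^520 ≡ 1.
Smallest exponent giving 1 is 520.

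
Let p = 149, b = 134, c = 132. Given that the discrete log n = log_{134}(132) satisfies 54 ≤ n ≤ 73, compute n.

70

Compute 134^54 mod 149 = 113, then multiply by 134 repeatedly:
  134^54=113  134^55=93  134^56=95  134^57=65  134^58=68
  134^59=23  134^60=102  134^61=109  134^62=4  134^63=89
  134^64=6  134^65=59  134^66=9  134^67=14  134^68=88
  134^69=21  134^70=132
Found 132 at exponent 70.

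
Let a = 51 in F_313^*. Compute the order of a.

104

The order of 51 must divide p − 1 = 312 = 2^3 · 3 · 13.
Divisors: 1, 2, 3, 4, 6, 8, 12, 13, 24, 26, 39, 52, 78, 104, 156, 312.
Check each in increasing order: 51^1 ≡ 51;  51^2 ≡ 97;  51^3 ≡ 252;  51^4 ≡ 19;  51^6 ≡ 278;  51^8 ≡ 48;  51^12 ≡ 286;  51^13 ≡ 188;  51^24 ≡ 103;  51^26 ≡ 288;  51^39 ≡ 308;  51^52 ≡ 312;  51^78 ≡ 25;  51^104 ≡ 1.
Smallest exponent giving 1 is 104.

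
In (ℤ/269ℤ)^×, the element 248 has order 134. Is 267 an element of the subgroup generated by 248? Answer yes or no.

no

267 ∈ ⟨248⟩ iff 267^134 ≡ 1 (mod 269), since |⟨248⟩| = 134.
267^134 mod 269 = 268.
Since 268 ≠ 1, 267 does not lie in the subgroup.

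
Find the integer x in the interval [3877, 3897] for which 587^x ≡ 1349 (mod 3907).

Compute 587^3877 mod 3907 = 2503, then multiply by 587 repeatedly:
  587^3877=2503  587^3878=229  587^3879=1585  587^3880=529  587^3881=1870
  587^3882=3730  587^3883=1590  587^3884=3464  587^3885=1728  587^3886=2423
  587^3887=153  587^3888=3857  587^3889=1906  587^3890=1420  587^3891=1349
Found 1349 at exponent 3891.

3891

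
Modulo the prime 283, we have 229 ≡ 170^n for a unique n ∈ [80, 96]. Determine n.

Compute 170^80 mod 283 = 13, then multiply by 170 repeatedly:
  170^80=13  170^81=229
Found 229 at exponent 81.

81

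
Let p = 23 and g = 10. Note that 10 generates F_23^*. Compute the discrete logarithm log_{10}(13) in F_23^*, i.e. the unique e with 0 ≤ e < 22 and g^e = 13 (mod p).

12

Successive powers of 10 modulo 23:
  10^0=1  10^1=10  10^2=8  10^3=11  10^4=18  10^5=19
  10^6=6  10^7=14  10^8=2  10^9=20  10^10=16  10^11=22
  10^12=13
So 10^12 ≡ 13 (mod 23), giving e = 12.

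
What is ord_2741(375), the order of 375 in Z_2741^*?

The order of 375 must divide p − 1 = 2740 = 2^2 · 5 · 137.
Divisors: 1, 2, 4, 5, 10, 20, 137, 274, 548, 685, 1370, 2740.
Check each in increasing order: 375^1 ≡ 375;  375^2 ≡ 834;  375^4 ≡ 2083;  375^5 ≡ 2681;  375^10 ≡ 859;  375^20 ≡ 552;  375^137 ≡ 65;  375^274 ≡ 1484;  375^548 ≡ 1233;  375^685 ≡ 656;  375^1370 ≡ 2740;  375^2740 ≡ 1.
Smallest exponent giving 1 is 2740.

2740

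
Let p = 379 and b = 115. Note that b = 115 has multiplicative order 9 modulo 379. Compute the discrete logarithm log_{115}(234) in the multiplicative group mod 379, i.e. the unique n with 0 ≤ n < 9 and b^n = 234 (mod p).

8

Successive powers of 115 modulo 379:
  115^0=1  115^1=115  115^2=339  115^3=327  115^4=84  115^5=185
  115^6=51  115^7=180  115^8=234
So 115^8 ≡ 234 (mod 379), giving n = 8.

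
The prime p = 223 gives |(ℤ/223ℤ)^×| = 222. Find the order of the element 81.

111

The order of 81 must divide p − 1 = 222 = 2 · 3 · 37.
Divisors: 1, 2, 3, 6, 37, 74, 111, 222.
Check each in increasing order: 81^1 ≡ 81;  81^2 ≡ 94;  81^3 ≡ 32;  81^6 ≡ 132;  81^37 ≡ 39;  81^74 ≡ 183;  81^111 ≡ 1.
Smallest exponent giving 1 is 111.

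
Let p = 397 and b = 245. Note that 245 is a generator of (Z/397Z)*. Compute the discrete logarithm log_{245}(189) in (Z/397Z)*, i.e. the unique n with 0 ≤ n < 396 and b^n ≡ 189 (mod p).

181

Baby-step giant-step with m = ceil(sqrt(396)) = 20.
Baby table (245^j mod 397 for j=0..19):
  0:1  1:245  2:78  3:54  4:129  5:242  6:137  7:217
  8:364  9:252  10:205  11:203  12:110  13:351  14:243  15:382
  16:295  17:21  18:381  19:50
Giant step factor: 245^(-20) ≡ 195 (mod 397).
Scan 189·195^i mod 397 for i = 0, 1, …:
  i=0: 189   i=1: 331   i=2: 231   i=3: 184
  i=4: 150   i=5: 269   i=6: 51   i=7: 20
  i=8: 327   i=9: 245
Match at i=9, j=1: n = 9·20 + 1 = 181.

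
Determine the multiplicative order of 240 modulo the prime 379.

126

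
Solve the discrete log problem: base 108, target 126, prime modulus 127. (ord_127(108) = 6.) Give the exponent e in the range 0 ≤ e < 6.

3

Successive powers of 108 modulo 127:
  108^0=1  108^1=108  108^2=107  108^3=126
So 108^3 ≡ 126 (mod 127), giving e = 3.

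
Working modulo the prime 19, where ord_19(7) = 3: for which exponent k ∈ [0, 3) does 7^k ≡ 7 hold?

1

Successive powers of 7 modulo 19:
  7^0=1  7^1=7
So 7^1 ≡ 7 (mod 19), giving k = 1.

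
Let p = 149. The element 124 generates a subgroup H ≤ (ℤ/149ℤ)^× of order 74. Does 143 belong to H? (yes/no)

143 ∈ ⟨124⟩ iff 143^74 ≡ 1 (mod 149), since |⟨124⟩| = 74.
143^74 mod 149 = 1.
Since 1 = 1, 143 lies in the subgroup.

yes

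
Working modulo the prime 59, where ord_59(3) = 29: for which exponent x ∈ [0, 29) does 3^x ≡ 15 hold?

22

Successive powers of 3 modulo 59:
  3^0=1  3^1=3  3^2=9  3^3=27  3^4=22  3^5=7
  3^6=21  3^7=4  3^8=12  3^9=36  3^10=49  3^11=29
  3^12=28  3^13=25  3^14=16  3^15=48  3^16=26  3^17=19
  3^18=57  3^19=53  3^20=41  3^21=5  3^22=15
So 3^22 ≡ 15 (mod 59), giving x = 22.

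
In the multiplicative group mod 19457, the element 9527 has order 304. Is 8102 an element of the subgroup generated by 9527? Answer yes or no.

yes

8102 ∈ ⟨9527⟩ iff 8102^304 ≡ 1 (mod 19457), since |⟨9527⟩| = 304.
8102^304 mod 19457 = 1.
Since 1 = 1, 8102 lies in the subgroup.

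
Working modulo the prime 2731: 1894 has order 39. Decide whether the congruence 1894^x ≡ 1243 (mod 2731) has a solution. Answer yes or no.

no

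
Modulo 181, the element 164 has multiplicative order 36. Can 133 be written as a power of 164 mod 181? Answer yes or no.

yes

133 ∈ ⟨164⟩ iff 133^36 ≡ 1 (mod 181), since |⟨164⟩| = 36.
133^36 mod 181 = 1.
Since 1 = 1, 133 lies in the subgroup.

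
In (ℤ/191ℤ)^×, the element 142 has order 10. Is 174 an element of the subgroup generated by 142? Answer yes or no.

no

⟨142⟩ has order 10; its elements mod 191 are {1, 7, 39, 49, 82, 109, 142, 152, 184, 190}.
174 is not in this set.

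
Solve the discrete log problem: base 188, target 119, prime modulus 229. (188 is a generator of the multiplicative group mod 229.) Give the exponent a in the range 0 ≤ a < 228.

55

Baby-step giant-step with m = ceil(sqrt(228)) = 16.
Baby table (188^j mod 229 for j=0..15):
  0:1  1:188  2:78  3:8  4:130  5:166  6:64  7:124
  8:183  9:54  10:76  11:90  12:203  13:150  14:33  15:21
Giant step factor: 188^(-16) ≡ 25 (mod 229).
Scan 119·25^i mod 229 for i = 0, 1, …:
  i=0: 119   i=1: 227   i=2: 179   i=3: 124
Match at i=3, j=7: a = 3·16 + 7 = 55.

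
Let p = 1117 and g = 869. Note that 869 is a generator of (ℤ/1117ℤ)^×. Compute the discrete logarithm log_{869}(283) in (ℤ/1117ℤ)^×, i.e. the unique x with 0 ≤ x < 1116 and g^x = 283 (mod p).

967

Baby-step giant-step with m = ceil(sqrt(1116)) = 34.
Baby table (869^j mod 1117 for j=0..33):
  0:1  1:869  2:69  3:760  4:293  5:1058  6:111  7:397
  8:957  9:585  10:130  11:153  12:34  13:504  14:112  15:149
  16:1026  17:228  18:423  19:94  20:145  21:901  22:1069  23:734
  24:39  25:381  26:457  27:598  28:257  29:1050  30:978  31:962
  32:462  33:475
Giant step factor: 869^(-34) ≡ 321 (mod 1117).
Scan 283·321^i mod 1117 for i = 0, 1, …:
  i=0: 283   i=1: 366   i=2: 201   i=3: 852
  i=4: 944   i=5: 317   i=6: 110   i=7: 683
  i=8: 311   i=9: 418     …   i=27: 338
  i=28: 149
Match at i=28, j=15: x = 28·34 + 15 = 967.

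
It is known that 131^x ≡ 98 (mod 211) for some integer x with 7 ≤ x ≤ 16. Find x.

Compute 131^7 mod 211 = 128, then multiply by 131 repeatedly:
  131^7=128  131^8=99  131^9=98
Found 98 at exponent 9.

9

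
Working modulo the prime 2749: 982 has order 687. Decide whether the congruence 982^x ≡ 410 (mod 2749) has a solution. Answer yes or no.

no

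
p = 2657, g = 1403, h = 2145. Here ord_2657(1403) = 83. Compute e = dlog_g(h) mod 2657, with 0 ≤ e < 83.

27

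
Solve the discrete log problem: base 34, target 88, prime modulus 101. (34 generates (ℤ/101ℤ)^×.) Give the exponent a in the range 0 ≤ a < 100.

Baby-step giant-step with m = ceil(sqrt(100)) = 10.
Baby table (34^j mod 101 for j=0..9):
  0:1  1:34  2:45  3:15  4:5  5:69  6:23  7:75
  8:25  9:42
Giant step factor: 34^(-10) ≡ 65 (mod 101).
Scan 88·65^i mod 101 for i = 0, 1, …:
  i=0: 88   i=1: 64   i=2: 19   i=3: 23
Match at i=3, j=6: a = 3·10 + 6 = 36.

36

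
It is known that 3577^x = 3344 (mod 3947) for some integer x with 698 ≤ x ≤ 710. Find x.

Compute 3577^698 mod 3947 = 439, then multiply by 3577 repeatedly:
  3577^698=439  3577^699=3344
Found 3344 at exponent 699.

699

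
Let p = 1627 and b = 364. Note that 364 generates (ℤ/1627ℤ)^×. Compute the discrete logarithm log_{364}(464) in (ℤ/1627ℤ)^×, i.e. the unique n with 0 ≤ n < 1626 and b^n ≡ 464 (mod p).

837

Baby-step giant-step with m = ceil(sqrt(1626)) = 41.
Baby table (364^j mod 1627 for j=0..40):
  0:1  1:364  2:709  3:1010  4:1565  5:210  6:1598  7:833
  8:590  9:1623  10:171  11:418  12:841  13:248  14:787  15:116
  16:1549  17:894  18:16  19:943  20:1582  21:1517  22:635  23:106
  24:1163  25:312  26:1305  27:1563  28:1109  29:180  30:440  31:714
  32:1203  33:229  34:379  35:1288  36:256  37:445  38:907  39:1494
  40:398
Giant step factor: 364^(-41) ≡ 1179 (mod 1627).
Scan 464·1179^i mod 1627 for i = 0, 1, …:
  i=0: 464   i=1: 384   i=2: 430   i=3: 973
  i=4: 132   i=5: 1063   i=6: 487   i=7: 1469
  i=8: 823   i=9: 625     …   i=19: 1487
  i=20: 894
Match at i=20, j=17: n = 20·41 + 17 = 837.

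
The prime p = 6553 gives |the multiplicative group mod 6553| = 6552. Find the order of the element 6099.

6552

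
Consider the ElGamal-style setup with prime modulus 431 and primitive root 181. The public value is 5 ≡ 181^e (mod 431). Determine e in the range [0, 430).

2

Baby-step giant-step with m = ceil(sqrt(430)) = 21.
Baby table (181^j mod 431 for j=0..20):
  0:1  1:181  2:5  3:43  4:25  5:215  6:125  7:213
  8:194  9:203  10:108  11:153  12:109  13:334  14:114  15:377
  16:139  17:161  18:264  19:374  20:27
Giant step factor: 181^(-21) ≡ 62 (mod 431).
Scan 5·62^i mod 431 for i = 0, 1, …:
  i=0: 5
Match at i=0, j=2: e = 0·21 + 2 = 2.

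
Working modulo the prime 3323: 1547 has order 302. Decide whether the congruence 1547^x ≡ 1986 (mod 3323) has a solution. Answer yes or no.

1986 ∈ ⟨1547⟩ iff 1986^302 ≡ 1 (mod 3323), since |⟨1547⟩| = 302.
1986^302 mod 3323 = 2185.
Since 2185 ≠ 1, 1986 does not lie in the subgroup.

no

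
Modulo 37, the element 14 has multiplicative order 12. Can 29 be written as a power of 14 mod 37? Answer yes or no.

yes

⟨14⟩ has order 12; its elements mod 37 are {1, 6, 8, 10, 11, 14, 23, 26, 27, 29, 31, 36}.
29 is in this set.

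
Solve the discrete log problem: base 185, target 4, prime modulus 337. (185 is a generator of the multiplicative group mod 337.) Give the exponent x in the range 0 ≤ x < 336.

176

Baby-step giant-step with m = ceil(sqrt(336)) = 19.
Baby table (185^j mod 337 for j=0..18):
  0:1  1:185  2:188  3:69  4:296  5:166  6:43  7:204
  8:333  9:271  10:259  11:61  12:164  13:10  14:165  15:195
  16:16  17:264  18:312
Giant step factor: 185^(-19) ≡ 29 (mod 337).
Scan 4·29^i mod 337 for i = 0, 1, …:
  i=0: 4   i=1: 116   i=2: 331   i=3: 163
  i=4: 9   i=5: 261   i=6: 155   i=7: 114
  i=8: 273   i=9: 166
Match at i=9, j=5: x = 9·19 + 5 = 176.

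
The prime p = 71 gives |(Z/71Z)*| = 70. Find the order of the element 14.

The order of 14 must divide p − 1 = 70 = 2 · 5 · 7.
Divisors: 1, 2, 5, 7, 10, 14, 35, 70.
Check each in increasing order: 14^1 ≡ 14;  14^2 ≡ 54;  14^5 ≡ 70;  14^7 ≡ 17;  14^10 ≡ 1.
Smallest exponent giving 1 is 10.

10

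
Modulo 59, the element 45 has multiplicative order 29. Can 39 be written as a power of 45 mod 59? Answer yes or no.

no

39 ∈ ⟨45⟩ iff 39^29 ≡ 1 (mod 59), since |⟨45⟩| = 29.
39^29 mod 59 = 58.
Since 58 ≠ 1, 39 does not lie in the subgroup.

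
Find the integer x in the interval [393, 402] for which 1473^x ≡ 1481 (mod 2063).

Compute 1473^393 mod 2063 = 842, then multiply by 1473 repeatedly:
  1473^393=842  1473^394=403  1473^395=1538  1473^396=300  1473^397=418
  1473^398=940  1473^399=347  1473^400=1570  1473^401=2050  1473^402=1481
Found 1481 at exponent 402.

402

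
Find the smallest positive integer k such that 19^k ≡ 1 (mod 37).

36

The order of 19 must divide p − 1 = 36 = 2^2 · 3^2.
Divisors: 1, 2, 3, 4, 6, 9, 12, 18, 36.
Check each in increasing order: 19^1 ≡ 19;  19^2 ≡ 28;  19^3 ≡ 14;  19^4 ≡ 7;  19^6 ≡ 11;  19^9 ≡ 6;  19^12 ≡ 10;  19^18 ≡ 36;  19^36 ≡ 1.
Smallest exponent giving 1 is 36.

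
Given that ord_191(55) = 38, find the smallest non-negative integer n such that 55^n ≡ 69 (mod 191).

30

Successive powers of 55 modulo 191:
  55^0=1  55^1=55  55^2=160  55^3=14  55^4=6  55^5=139
  55^6=5  55^7=84  55^8=36  55^9=70  55^10=30  55^11=122
  55^12=25  55^13=38  55^14=180  55^15=159  55^16=150  55^17=37
  55^18=125  55^19=190  55^20=136  55^21=31  55^22=177  55^23=185
  55^24=52  55^25=186  55^26=107  55^27=155  55^28=121  55^29=161
  55^30=69
So 55^30 ≡ 69 (mod 191), giving n = 30.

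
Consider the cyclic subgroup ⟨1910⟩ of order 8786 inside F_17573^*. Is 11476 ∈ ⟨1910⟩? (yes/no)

no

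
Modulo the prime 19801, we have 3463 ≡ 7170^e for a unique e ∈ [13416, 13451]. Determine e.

Compute 7170^13416 mod 19801 = 16380, then multiply by 7170 repeatedly:
  7170^13416=16380  7170^13417=4869  7170^13418=1567  7170^13419=8223  7170^13420=11333
  7170^13421=14107  7170^13422=3682  7170^13423=5207  7170^13424=9305  7170^13425=7281
  7170^13426=9334  7170^13427=17201  7170^13428=10542  7170^13429=5723  7170^13430=6238
  7170^13431=15802  7170^13432=18819  7170^13433=8216  7170^13434=745  7170^13435=15181
  7170^13436=1673  7170^13437=15805  7170^13438=727  7170^13439=4927  7170^13440=1606
  7170^13441=10639  7170^13442=8178  7170^13443=5499  7170^13444=4039  7170^13445=10568
  7170^13446=13934  7170^13447=10735  7170^13448=3463
Found 3463 at exponent 13448.

13448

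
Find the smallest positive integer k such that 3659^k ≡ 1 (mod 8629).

4314

The order of 3659 must divide p − 1 = 8628 = 2^2 · 3 · 719.
Divisors: 1, 2, 3, 4, 6, 12, 719, 1438, 2157, 2876, 4314, 8628.
Check each in increasing order: 3659^1 ≡ 3659;  3659^2 ≡ 4702;  3659^3 ≡ 7021;  3659^4 ≡ 1306;  3659^6 ≡ 5593;  3659^12 ≡ 1524;  3659^719 ≡ 5323;  3659^1438 ≡ 5322;  3659^2157 ≡ 8628;  3659^2876 ≡ 3306;  3659^4314 ≡ 1.
Smallest exponent giving 1 is 4314.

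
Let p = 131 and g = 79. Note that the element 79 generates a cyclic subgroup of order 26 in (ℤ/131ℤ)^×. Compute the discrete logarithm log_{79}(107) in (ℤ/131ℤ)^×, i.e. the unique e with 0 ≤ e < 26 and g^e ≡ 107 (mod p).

Successive powers of 79 modulo 131:
  79^0=1  79^1=79  79^2=84  79^3=86  79^4=113  79^5=19
  79^6=60  79^7=24  79^8=62  79^9=51  79^10=99  79^11=92
  79^12=63  79^13=130  79^14=52  79^15=47  79^16=45  79^17=18
  79^18=112  79^19=71  79^20=107
So 79^20 ≡ 107 (mod 131), giving e = 20.

20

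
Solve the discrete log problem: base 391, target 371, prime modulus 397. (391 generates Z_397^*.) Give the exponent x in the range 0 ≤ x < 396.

46

Baby-step giant-step with m = ceil(sqrt(396)) = 20.
Baby table (391^j mod 397 for j=0..19):
  0:1  1:391  2:36  3:181  4:105  5:164  6:207  7:346
  8:306  9:149  10:297  11:203  12:370  13:162  14:219  15:274
  16:341  17:336  18:366  19:186
Giant step factor: 391^(-20) ≡ 90 (mod 397).
Scan 371·90^i mod 397 for i = 0, 1, …:
  i=0: 371   i=1: 42   i=2: 207
Match at i=2, j=6: x = 2·20 + 6 = 46.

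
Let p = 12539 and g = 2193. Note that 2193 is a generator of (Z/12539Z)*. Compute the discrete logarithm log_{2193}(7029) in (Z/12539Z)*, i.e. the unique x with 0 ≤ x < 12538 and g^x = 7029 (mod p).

10591

Baby-step giant-step with m = ceil(sqrt(12538)) = 112.
Baby table (2193^j mod 12539 for j=0..111):
  0:1  1:2193  2:6812  3:4767  4:9044  5:9333  6:3621  7:3666
  8:2039  9:7643  10:8995  11:2188  12:8386  13:8324  14:10287  15:1730
  16:7112  17:10639  18:8787  19:9987  20:8397  21:7369  22:9985  23:4011
  24:6284  25:451  26:11001  27:157  28:5748  29:3669  30:8618  31:3001
  32:10757  33:4242  34:11307  35:6648  36:8746  37:7847  38:4963  39:7
  40:2812  41:10067  42:8291  43:613  44:2636  45:269  46:584  47:1734
  48:3345  49:270  50:2777  51:8546  52:8112  53:9314  54:12110  55:12167
  56:11778  57:11353  58:7214  59:8623  60:1427  61:7200  62:2999  63:6371
  64:3157  65:1773  66:1099  67:2619  68:605  69:10170  70:8468  71:65
  72:4616  73:3915  74:8919  75:11066  76:4773  77:9663  78:49  79:7145
  80:7774  81:7881  82:4291  83:5913  84:1883  85:4088  86:12138  87:10876
  88:1890  89:6900  90:9666  91:6628  92:2503  93:9536  94:9935  95:7212
  96:4237  97:342  98:10205  99:9989  100:244  101:8454  102:6980  103:9560
  104:12411  105:7693  106:5794  107:4235  108:8495  109:9120  110:455  111:7234
Giant step factor: 2193^(-112) ≡ 6644 (mod 12539).
Scan 7029·6644^i mod 12539 for i = 0, 1, …:
  i=0: 7029   i=1: 5440   i=2: 5962   i=3: 827
  i=4: 2506   i=5: 10611   i=6: 5226   i=7: 1053
  i=8: 11909   i=9: 2306     …   i=93: 4219
  i=94: 6371
Match at i=94, j=63: x = 94·112 + 63 = 10591.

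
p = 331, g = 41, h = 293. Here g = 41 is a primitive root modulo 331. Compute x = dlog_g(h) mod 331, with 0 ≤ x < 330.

300

Baby-step giant-step with m = ceil(sqrt(330)) = 19.
Baby table (41^j mod 331 for j=0..18):
  0:1  1:41  2:26  3:73  4:14  5:243  6:33  7:29
  8:196  9:92  10:131  11:75  12:96  13:295  14:179  15:57
  16:20  17:158  18:189
Giant step factor: 41^(-19) ≡ 129 (mod 331).
Scan 293·129^i mod 331 for i = 0, 1, …:
  i=0: 293   i=1: 63   i=2: 183   i=3: 106
  i=4: 103   i=5: 47   i=6: 105   i=7: 305
  i=8: 287   i=9: 282     …   i=14: 139
  i=15: 57
Match at i=15, j=15: x = 15·19 + 15 = 300.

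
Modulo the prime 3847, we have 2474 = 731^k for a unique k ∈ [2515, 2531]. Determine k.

2529

Compute 731^2515 mod 3847 = 657, then multiply by 731 repeatedly:
  731^2515=657  731^2516=3239  731^2517=1804  731^2518=3050  731^2519=2137
  731^2520=265  731^2521=1365  731^2522=1442  731^2523=24  731^2524=2156
  731^2525=2613  731^2526=1991  731^2527=1255  731^2528=1819  731^2529=2474
Found 2474 at exponent 2529.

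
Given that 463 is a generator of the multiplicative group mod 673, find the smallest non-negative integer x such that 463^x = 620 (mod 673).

Baby-step giant-step with m = ceil(sqrt(672)) = 26.
Baby table (463^j mod 673 for j=0..25):
  0:1  1:463  2:355  3:153  4:174  5:475  6:527  7:375
  8:664  9:544  10:170  11:642  12:453  13:436  14:641  15:663
  16:81  17:488  18:489  19:279  20:634  21:114  22:288  23:90
  24:617  25:319
Giant step factor: 463^(-26) ≡ 419 (mod 673).
Scan 620·419^i mod 673 for i = 0, 1, …:
  i=0: 620   i=1: 2   i=2: 165   i=3: 489
Match at i=3, j=18: x = 3·26 + 18 = 96.

96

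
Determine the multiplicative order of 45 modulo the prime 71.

7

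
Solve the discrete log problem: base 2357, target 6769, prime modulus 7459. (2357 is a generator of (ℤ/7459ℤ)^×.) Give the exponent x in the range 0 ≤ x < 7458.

5705

Baby-step giant-step with m = ceil(sqrt(7458)) = 87.
Baby table (2357^j mod 7459 for j=0..86):
  0:1  1:2357  2:5953  3:842  4:500  5:7437  6:359  7:3296
  8:3853  9:3918  10:484  11:7020  12:2078  13:4742  14:3312  15:4270
  16:2199  17:6497  18:102  19:1726  20:3027  21:3835  22:6246  23:5215
  24:6782  25:537  26:5138  27:4309  28:4614  29:7435  30:3104  31:6308
  32:2169  33:2918  34:528  35:6302  36:2945  37:4495  38:2935  39:3302
  40:3077  41:2341  42:5536  43:2561  44:1946  45:6896  46:711  47:5011
  48:3330  49:1942  50:4927  51:6735  52:1643  53:1330  54:2030  55:3491
  56:1010  57:1149  58:576  59:94  60:5247  61:157  62:4558  63:2246
  64:5391  65:3910  66:4005  67:4150  68:2801  69:742  70:3488  71:1398
  72:5667  73:5509  74:6053  75:5313  76:6539  77:2129  78:5605  79:1096
  80:2458  81:5322  82:5375  83:3493  84:5724  85:5596  86:2260
Giant step factor: 2357^(-87) ≡ 75 (mod 7459).
Scan 6769·75^i mod 7459 for i = 0, 1, …:
  i=0: 6769   i=1: 463   i=2: 4889   i=3: 1184
  i=4: 6751   i=5: 6572   i=6: 606   i=7: 696
  i=8: 7446   i=9: 6484     …   i=64: 4740
  i=65: 4927
Match at i=65, j=50: x = 65·87 + 50 = 5705.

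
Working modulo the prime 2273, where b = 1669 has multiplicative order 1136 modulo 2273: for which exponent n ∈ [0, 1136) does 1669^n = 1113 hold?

848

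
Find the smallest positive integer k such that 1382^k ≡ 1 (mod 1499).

1498

The order of 1382 must divide p − 1 = 1498 = 2 · 7 · 107.
Divisors: 1, 2, 7, 14, 107, 214, 749, 1498.
Check each in increasing order: 1382^1 ≡ 1382;  1382^2 ≡ 198;  1382^7 ≡ 765;  1382^14 ≡ 615;  1382^107 ≡ 185;  1382^214 ≡ 1247;  1382^749 ≡ 1498;  1382^1498 ≡ 1.
Smallest exponent giving 1 is 1498.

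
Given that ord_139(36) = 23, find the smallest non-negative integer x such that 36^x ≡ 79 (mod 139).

4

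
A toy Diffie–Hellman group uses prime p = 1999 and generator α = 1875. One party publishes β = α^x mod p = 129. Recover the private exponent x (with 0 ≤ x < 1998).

1706

Baby-step giant-step with m = ceil(sqrt(1998)) = 45.
Baby table (1875^j mod 1999 for j=0..44):
  0:1  1:1875  2:1383  3:422  4:1645  5:1917  6:173  7:537
  8:1378  9:1042  10:727  11:1806  12:1943  13:947  14:513  15:356
  16:1833  17:594  18:307  19:1912  20:793  21:1618  22:1267  23:813
  24:1137  25:941  26:1257  27:54  28:1300  29:719  30:799  31:874
  32:1569  33:1346  34:1012  35:449  36:296  37:1277  38:1572  39:974
  40:1163  41:1715  42:1233  43:1031  44:92
Giant step factor: 1875^(-45) ≡ 1211 (mod 1999).
Scan 129·1211^i mod 1999 for i = 0, 1, …:
  i=0: 129   i=1: 297   i=2: 1846   i=3: 624
  i=4: 42   i=5: 887   i=6: 694   i=7: 854
  i=8: 711   i=9: 1451     …   i=36: 1492
  i=37: 1715
Match at i=37, j=41: x = 37·45 + 41 = 1706.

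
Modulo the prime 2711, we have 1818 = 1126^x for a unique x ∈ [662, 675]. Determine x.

Compute 1126^662 mod 2711 = 1818, then multiply by 1126 repeatedly:
  1126^662=1818
Found 1818 at exponent 662.

662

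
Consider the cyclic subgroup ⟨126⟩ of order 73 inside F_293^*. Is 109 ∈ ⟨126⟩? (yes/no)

yes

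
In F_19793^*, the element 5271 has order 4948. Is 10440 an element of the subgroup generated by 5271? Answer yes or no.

10440 ∈ ⟨5271⟩ iff 10440^4948 ≡ 1 (mod 19793), since |⟨5271⟩| = 4948.
10440^4948 mod 19793 = 1.
Since 1 = 1, 10440 lies in the subgroup.

yes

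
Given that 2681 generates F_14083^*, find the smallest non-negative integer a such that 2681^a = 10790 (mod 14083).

Baby-step giant-step with m = ceil(sqrt(14082)) = 119.
Baby table (2681^j mod 14083 for j=0..118):
  0:1  1:2681  2:5431  3:12772  4:5959  5:5957  6:595  7:3816
  8:6438  9:8603  10:10772  11:9582  12:1950  13:3157  14:34  15:6656
  16:1575  17:11758  18:5444  19:5376  20:6147  21:2997  22:7647  23:10842
  24:90  25:1879  26:9968  27:8757  28:1156  29:976  30:11301  31:5448
  32:2017  33:13788  34:11836  35:3317  36:6504  37:2470  38:3060  39:7554
  40:920  41:1995  42:11138  43:5018  44:3993  45:2153  46:12246  47:4053
  48:8100  49:114  50:9891  51:13565  52:5459  53:3342  54:3114  55:11498
  56:12534  57:1616  58:9015  59:2787  60:7957  61:11055  62:7823  63:3876
  64:12385  65:10554  66:2527  67:964  68:7295  69:10691  70:3666  71:12695
  72:10767  73:10260  74:2961  75:9712  76:12488  77:5037  78:12683  79:6761
  80:1420  81:4610  82:8619  83:11419  84:11980  85:9140  86:14003  87:10848
  88:2093  89:6299  90:2102  91:2262  92:8732  93:4546  94:6031  95:1827
  96:11386  97:8005  98:12996  99:934  100:11363  101:2674  102:747  103:2921
  104:1053  105:6493  106:1145  107:13734  108:7892  109:5786  110:6883  111:4593
  112:5291  113:3590  114:6101  115:6418  116:11315  117:733  118:7636
Giant step factor: 2681^(-119) ≡ 5999 (mod 14083).
Scan 10790·5999^i mod 14083 for i = 0, 1, …:
  i=0: 10790   i=1: 3742   i=2: 14039   i=3: 3621
  i=4: 6393   i=5: 3598   i=6: 9246   i=7: 7900
  i=8: 2805   i=9: 12093   i=10: 4374   i=11: 2997
Match at i=11, j=21: a = 11·119 + 21 = 1330.

1330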